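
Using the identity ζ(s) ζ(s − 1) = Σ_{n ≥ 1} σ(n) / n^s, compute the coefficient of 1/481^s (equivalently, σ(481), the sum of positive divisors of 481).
σ(481) = 532

In the product (Σ m^0/m^s)(Σ k / k^s) = Σ (Σ_{d | n} d) / n^s, the coefficient of 1/n^s is σ(n) = Σ_{d | n} d. For n = 481, divisors are [1, 13, 37, 481]; summing: σ(481) = 532.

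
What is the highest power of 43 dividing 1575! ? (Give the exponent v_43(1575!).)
v_43(1575!) = 36

Legendre's formula: v_p(n!) = Σ_{k ≥ 1} ⌊n / p^k⌋. For p = 43, n = 1575, the terms are:
  ⌊1575/43^1⌋ = ⌊1575/43⌋ = 36
(the next term ⌊1575/43^2⌋ = 0, terminating the sum). Summing: v_43(1575!) = 36 = 36.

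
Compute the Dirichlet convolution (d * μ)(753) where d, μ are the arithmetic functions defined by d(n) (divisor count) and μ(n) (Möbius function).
(d * μ)(753) = 1

Divisors of 753: [1, 3, 251, 753]. For each d | 753:
  d = 1: d(1) · μ(753/1) = 1 · 1 = 1
  d = 3: d(3) · μ(753/3) = 2 · -1 = -2
  d = 251: d(251) · μ(753/251) = 2 · -1 = -2
  d = 753: d(753) · μ(753/753) = 4 · 1 = 4
Summing: (d * μ)(753) = 1 + -2 + -2 + 4 = 1.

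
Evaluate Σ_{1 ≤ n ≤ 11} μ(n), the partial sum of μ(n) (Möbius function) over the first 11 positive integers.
Σ_{n ≤ 11} μ(n) = -2

Compute μ(n) for each 1 ≤ n ≤ 11: μ(1) = 1, μ(2) = -1, μ(3) = -1, μ(4) = 0, μ(5) = -1, μ(6) = 1, μ(7) = -1, μ(8) = 0, μ(9) = 0, μ(10) = 1, μ(11) = -1. Summing all 11 values: -2. (Mertens function M(x) = Σ_{n ≤ x} μ(n); on average M(x) should be small (PNT ⟺ M(x) = o(x)).)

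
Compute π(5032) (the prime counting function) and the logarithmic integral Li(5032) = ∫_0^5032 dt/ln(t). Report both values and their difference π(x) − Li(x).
π(5032) = 674;  Li(5032) ≈ 688.04;  π(x) − Li(x) ≈ -14.04.

Direct count of primes ≤ 5032 gives π(5032) = 674. Numerical evaluation of the logarithmic integral gives Li(5032) ≈ 688.04. The difference π(x) − Li(x) ≈ -14.04 is typically negative for small/moderate x (Li(x) overestimates), though Littlewood's theorem shows this sign changes infinitely often.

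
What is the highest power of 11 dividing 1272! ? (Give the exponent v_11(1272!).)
v_11(1272!) = 125

Legendre's formula: v_p(n!) = Σ_{k ≥ 1} ⌊n / p^k⌋. For p = 11, n = 1272, the terms are:
  ⌊1272/11^1⌋ = ⌊1272/11⌋ = 115
  ⌊1272/11^2⌋ = ⌊1272/121⌋ = 10
(the next term ⌊1272/11^3⌋ = 0, terminating the sum). Summing: v_11(1272!) = 115 + 10 = 125.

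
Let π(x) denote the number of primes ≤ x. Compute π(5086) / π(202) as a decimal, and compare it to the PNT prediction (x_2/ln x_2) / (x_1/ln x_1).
π(5086)/π(202) = 679/46 ≈ 14.7609;  PNT prediction ≈ 15.6608.

π(202) = 46 and π(5086) = 679, so π(5086)/π(202) ≈ 14.7609. The PNT-predicted ratio is (5086/ln(5086)) / (202/ln(202)) ≈ 15.6608. The two agree to within a few percent, as expected.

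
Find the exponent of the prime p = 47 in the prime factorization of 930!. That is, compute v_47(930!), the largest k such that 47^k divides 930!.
v_47(930!) = 19

Legendre's formula: v_p(n!) = Σ_{k ≥ 1} ⌊n / p^k⌋. For p = 47, n = 930, the terms are:
  ⌊930/47^1⌋ = ⌊930/47⌋ = 19
(the next term ⌊930/47^2⌋ = 0, terminating the sum). Summing: v_47(930!) = 19 = 19.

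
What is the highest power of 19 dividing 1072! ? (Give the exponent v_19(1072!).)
v_19(1072!) = 58

Legendre's formula: v_p(n!) = Σ_{k ≥ 1} ⌊n / p^k⌋. For p = 19, n = 1072, the terms are:
  ⌊1072/19^1⌋ = ⌊1072/19⌋ = 56
  ⌊1072/19^2⌋ = ⌊1072/361⌋ = 2
(the next term ⌊1072/19^3⌋ = 0, terminating the sum). Summing: v_19(1072!) = 56 + 2 = 58.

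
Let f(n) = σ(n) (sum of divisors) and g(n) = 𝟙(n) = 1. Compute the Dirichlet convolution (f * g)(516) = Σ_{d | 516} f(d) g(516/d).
(σ * 𝟙)(516) = 2475

Divisors of 516: [1, 2, 3, 4, 6, 12, 43, 86, 129, 172, 258, 516]. For each d | 516:
  d = 1: σ(1) · 𝟙(516/1) = 1 · 1 = 1
  d = 2: σ(2) · 𝟙(516/2) = 3 · 1 = 3
  d = 3: σ(3) · 𝟙(516/3) = 4 · 1 = 4
  d = 4: σ(4) · 𝟙(516/4) = 7 · 1 = 7
  d = 6: σ(6) · 𝟙(516/6) = 12 · 1 = 12
  d = 12: σ(12) · 𝟙(516/12) = 28 · 1 = 28
  d = 43: σ(43) · 𝟙(516/43) = 44 · 1 = 44
  d = 86: σ(86) · 𝟙(516/86) = 132 · 1 = 132
  d = 129: σ(129) · 𝟙(516/129) = 176 · 1 = 176
  d = 172: σ(172) · 𝟙(516/172) = 308 · 1 = 308
  d = 258: σ(258) · 𝟙(516/258) = 528 · 1 = 528
  d = 516: σ(516) · 𝟙(516/516) = 1232 · 1 = 1232
Summing: (σ * 𝟙)(516) = 1 + 3 + 4 + 7 + 12 + 28 + 44 + 132 + 176 + 308 + 528 + 1232 = 2475.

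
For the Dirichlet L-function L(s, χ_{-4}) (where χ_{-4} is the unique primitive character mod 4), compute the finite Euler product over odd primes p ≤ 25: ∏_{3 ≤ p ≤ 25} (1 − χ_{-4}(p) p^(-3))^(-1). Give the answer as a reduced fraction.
∏ = 177358697820836675/183046656872153088

The odd primes p ≤ 25 are [3, 5, 7, 11, 13, 17, 19, 23]. For each, χ(p) = 1 if p ≡ 1 mod 4, χ(p) = −1 if p ≡ 3 mod 4. Taking (1 − χ(p)/p^3)^(-1) = p^3/(p^3 − χ(p)): (1 − (-1)/3^3)^(-1) · (1 − (1)/5^3)^(-1) · (1 − (-1)/7^3)^(-1) · (1 − (-1)/11^3)^(-1) · (1 − (1)/13^3)^(-1) · (1 − (1)/17^3)^(-1) · (1 − (-1)/19^3)^(-1) · (1 − (-1)/23^3)^(-1) = 177358697820836675/183046656872153088.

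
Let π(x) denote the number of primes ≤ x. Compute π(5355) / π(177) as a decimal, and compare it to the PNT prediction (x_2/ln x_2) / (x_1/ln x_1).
π(5355)/π(177) = 708/40 ≈ 17.7000;  PNT prediction ≈ 18.2395.

π(177) = 40 and π(5355) = 708, so π(5355)/π(177) ≈ 17.7000. The PNT-predicted ratio is (5355/ln(5355)) / (177/ln(177)) ≈ 18.2395. The two agree to within a few percent, as expected.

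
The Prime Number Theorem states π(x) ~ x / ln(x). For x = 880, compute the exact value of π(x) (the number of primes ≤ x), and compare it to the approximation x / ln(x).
π(880) = 151;  x/ln(x) ≈ 129.80;  relative error ≈ 14.04%.

Directly count primes up to 880: π(880) = 151. The PNT approximation gives 880/ln(880) ≈ 880/6.77992 ≈ 129.80. Relative error (π(x) − x/ln(x)) / π(x) ≈ 14.04%; the approximation is known to undercount slightly (Li(x) is a better estimate).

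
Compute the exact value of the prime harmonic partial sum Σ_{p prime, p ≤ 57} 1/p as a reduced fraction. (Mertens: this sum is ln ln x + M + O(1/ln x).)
Σ 1/p = 54766551458687142251/32589158477190044730

π(57) = 16, so the primes ≤ 57 are [2, 3, 5, 7, 11, 13, 17, 19, 23, 29, 31, 37, 41, 43, 47, 53]. Summing 1/p over these primes: 54766551458687142251/32589158477190044730 ≈ 1.6805. Mertens estimate ln ln(57) + 0.2615 ≈ 1.6585.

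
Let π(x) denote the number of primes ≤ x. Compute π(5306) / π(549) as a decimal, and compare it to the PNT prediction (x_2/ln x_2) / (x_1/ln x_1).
π(5306)/π(549) = 703/101 ≈ 6.9604;  PNT prediction ≈ 7.1085.

π(549) = 101 and π(5306) = 703, so π(5306)/π(549) ≈ 6.9604. The PNT-predicted ratio is (5306/ln(5306)) / (549/ln(549)) ≈ 7.1085. The two agree to within a few percent, as expected.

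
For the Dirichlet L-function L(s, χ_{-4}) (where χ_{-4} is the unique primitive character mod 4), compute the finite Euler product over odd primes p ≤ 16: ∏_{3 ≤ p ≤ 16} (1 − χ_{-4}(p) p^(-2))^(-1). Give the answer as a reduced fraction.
∏ = 143143/156160

The odd primes p ≤ 16 are [3, 5, 7, 11, 13]. For each, χ(p) = 1 if p ≡ 1 mod 4, χ(p) = −1 if p ≡ 3 mod 4. Taking (1 − χ(p)/p^2)^(-1) = p^2/(p^2 − χ(p)): (1 − (-1)/3^2)^(-1) · (1 − (1)/5^2)^(-1) · (1 − (-1)/7^2)^(-1) · (1 − (-1)/11^2)^(-1) · (1 − (1)/13^2)^(-1) = 143143/156160.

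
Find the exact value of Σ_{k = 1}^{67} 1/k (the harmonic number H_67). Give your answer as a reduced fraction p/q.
H_67 = 14050874595745034300902316411/2933773379069966367528193600

Direct summation: H_67 = 1 + 1/2 + ... + 1/67. The least common denominator is lcm(1, ..., 67) = 79211881234889091923261227200; over this denominator the numerator is 79211881234889091923261227200 + 39605940617444545961630613600 + 26403960411629697307753742400 + 19802970308722272980815306800 + 15842376246977818384652245440 + 13201980205814848653876871200 + 11315983033555584560465889600 + 9901485154361136490407653400 + 8801320137209899102584580800 + 7921188123488909192326122720 + 7201080112262644720296475200 + 6600990102907424326938435600 + 6093221633453007071020094400 + 5657991516777792280232944800 + 5280792082325939461550748480 + 4950742577180568245203826700 + 4659522425581711289603601600 + 4400660068604949551292290400 + 4169046380783636417013748800 + 3960594061744454596163061360 + 3771994344518528186821963200 + 3600540056131322360148237600 + 3443994836299525735793966400 + 3300495051453712163469217800 + 3168475249395563676930449088 + 3046610816726503535510047200 + 2933773379069966367528193600 + 2828995758388896140116472400 + 2731444180513416962871076800 + 2640396041162969730775374240 + 2555221975319002965266491200 + 2475371288590284122601913350 + 2400360037420881573432158400 + 2329761212790855644801800800 + 2263196606711116912093177920 + 2200330034302474775646145200 + 2140861654997002484412465600 + 2084523190391818208506874400 + 2031073877817669023673364800 + 1980297030872227298081530680 + 1931997103289977851786859200 + 1885997172259264093410981600 + 1842136772904397486587470400 + 1800270028065661180074118800 + 1760264027441979820516916160 + 1721997418149762867896983200 + 1685359175210406211133217600 + 1650247525726856081734608900 + 1616569004793654937209412800 + 1584237624697781838465224544 + 1553174141860570429867867200 + 1523305408363251767755023600 + 1494563796884699847608702400 + 1466886689534983183764096800 + 1440216022452528944059295040 + 1414497879194448070058236200 + 1389682126927878805671249600 + 1365722090256708481435538400 + 1342574258218459185140020800 + 1320198020581484865387687120 + 1298555430080149047922315200 + 1277610987659501482633245600 + 1257331448172842728940654400 + 1237685644295142061300956675 + 1218644326690601414204018880 + 1200180018710440786716079200 + 1182266884102822267511361600 = 379373614085115926124362543097, so H_67 = 379373614085115926124362543097/79211881234889091923261227200; reducing by gcd(379373614085115926124362543097, 79211881234889091923261227200) = 27 gives 14050874595745034300902316411/2933773379069966367528193600 ≈ 4.78935. (The PNT-adjacent estimate ln(67) + γ ≈ 4.78191 matches within O(1/n).)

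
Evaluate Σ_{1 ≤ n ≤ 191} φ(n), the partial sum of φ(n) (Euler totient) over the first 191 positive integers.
Σ_{n ≤ 191} φ(n) = 11166

Compute φ(n) for each 1 ≤ n ≤ 191: φ(1) = 1, φ(2) = 1, φ(3) = 2, φ(4) = 2, φ(5) = 4, φ(6) = 2, φ(7) = 6, φ(8) = 4, φ(9) = 6, φ(10) = 4, φ(11) = 10, φ(12) = 4, φ(13) = 12, φ(14) = 6, φ(15) = 8, φ(16) = 8, φ(17) = 16, φ(18) = 6, φ(19) = 18, φ(20) = 8, φ(21) = 12, φ(22) = 10, φ(23) = 22, φ(24) = 8, φ(25) = 20, φ(26) = 12, φ(27) = 18, φ(28) = 12, φ(29) = 28, φ(30) = 8, φ(31) = 30, φ(32) = 16, φ(33) = 20, φ(34) = 16, φ(35) = 24, φ(36) = 12, φ(37) = 36, φ(38) = 18, φ(39) = 24, φ(40) = 16, φ(41) = 40, φ(42) = 12, φ(43) = 42, φ(44) = 20, φ(45) = 24, φ(46) = 22, φ(47) = 46, φ(48) = 16, φ(49) = 42, φ(50) = 20, φ(51) = 32, φ(52) = 24, φ(53) = 52, φ(54) = 18, φ(55) = 40, φ(56) = 24, φ(57) = 36, φ(58) = 28, φ(59) = 58, φ(60) = 16, φ(61) = 60, φ(62) = 30, φ(63) = 36, φ(64) = 32, φ(65) = 48, φ(66) = 20, φ(67) = 66, φ(68) = 32, φ(69) = 44, φ(70) = 24, φ(71) = 70, φ(72) = 24, φ(73) = 72, φ(74) = 36, φ(75) = 40, φ(76) = 36, φ(77) = 60, φ(78) = 24, φ(79) = 78, φ(80) = 32, φ(81) = 54, φ(82) = 40, φ(83) = 82, φ(84) = 24, φ(85) = 64, φ(86) = 42, φ(87) = 56, φ(88) = 40, φ(89) = 88, φ(90) = 24, φ(91) = 72, φ(92) = 44, φ(93) = 60, φ(94) = 46, φ(95) = 72, φ(96) = 32, φ(97) = 96, φ(98) = 42, φ(99) = 60, φ(100) = 40, φ(101) = 100, φ(102) = 32, φ(103) = 102, φ(104) = 48, φ(105) = 48, φ(106) = 52, φ(107) = 106, φ(108) = 36, φ(109) = 108, φ(110) = 40, φ(111) = 72, φ(112) = 48, φ(113) = 112, φ(114) = 36, φ(115) = 88, φ(116) = 56, φ(117) = 72, φ(118) = 58, φ(119) = 96, φ(120) = 32, φ(121) = 110, φ(122) = 60, φ(123) = 80, φ(124) = 60, φ(125) = 100, φ(126) = 36, φ(127) = 126, φ(128) = 64, φ(129) = 84, φ(130) = 48, φ(131) = 130, φ(132) = 40, φ(133) = 108, φ(134) = 66, φ(135) = 72, φ(136) = 64, φ(137) = 136, φ(138) = 44, φ(139) = 138, φ(140) = 48, φ(141) = 92, φ(142) = 70, φ(143) = 120, φ(144) = 48, φ(145) = 112, φ(146) = 72, φ(147) = 84, φ(148) = 72, φ(149) = 148, φ(150) = 40, φ(151) = 150, φ(152) = 72, φ(153) = 96, φ(154) = 60, φ(155) = 120, φ(156) = 48, φ(157) = 156, φ(158) = 78, φ(159) = 104, φ(160) = 64, φ(161) = 132, φ(162) = 54, φ(163) = 162, φ(164) = 80, φ(165) = 80, φ(166) = 82, φ(167) = 166, φ(168) = 48, φ(169) = 156, φ(170) = 64, φ(171) = 108, φ(172) = 84, φ(173) = 172, φ(174) = 56, φ(175) = 120, φ(176) = 80, φ(177) = 116, φ(178) = 88, φ(179) = 178, φ(180) = 48, φ(181) = 180, φ(182) = 72, φ(183) = 120, φ(184) = 88, φ(185) = 144, φ(186) = 60, φ(187) = 160, φ(188) = 92, φ(189) = 108, φ(190) = 72, φ(191) = 190. Summing all 191 values: 11166. (Average order: Σ_{n ≤ x} φ(n) ~ (3/π²) x². For x = 191, (3/π²)·191² ≈ 11088.89.)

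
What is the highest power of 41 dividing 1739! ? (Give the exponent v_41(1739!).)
v_41(1739!) = 43

Legendre's formula: v_p(n!) = Σ_{k ≥ 1} ⌊n / p^k⌋. For p = 41, n = 1739, the terms are:
  ⌊1739/41^1⌋ = ⌊1739/41⌋ = 42
  ⌊1739/41^2⌋ = ⌊1739/1681⌋ = 1
(the next term ⌊1739/41^3⌋ = 0, terminating the sum). Summing: v_41(1739!) = 42 + 1 = 43.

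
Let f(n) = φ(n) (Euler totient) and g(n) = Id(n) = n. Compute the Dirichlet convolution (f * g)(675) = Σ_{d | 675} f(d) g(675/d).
(φ * Id)(675) = 5265

Divisors of 675: [1, 3, 5, 9, 15, 25, 27, 45, 75, 135, 225, 675]. For each d | 675:
  d = 1: φ(1) · Id(675/1) = 1 · 675 = 675
  d = 3: φ(3) · Id(675/3) = 2 · 225 = 450
  d = 5: φ(5) · Id(675/5) = 4 · 135 = 540
  d = 9: φ(9) · Id(675/9) = 6 · 75 = 450
  d = 15: φ(15) · Id(675/15) = 8 · 45 = 360
  d = 25: φ(25) · Id(675/25) = 20 · 27 = 540
  d = 27: φ(27) · Id(675/27) = 18 · 25 = 450
  d = 45: φ(45) · Id(675/45) = 24 · 15 = 360
  d = 75: φ(75) · Id(675/75) = 40 · 9 = 360
  d = 135: φ(135) · Id(675/135) = 72 · 5 = 360
  d = 225: φ(225) · Id(675/225) = 120 · 3 = 360
  d = 675: φ(675) · Id(675/675) = 360 · 1 = 360
Summing: (φ * Id)(675) = 675 + 450 + 540 + 450 + 360 + 540 + 450 + 360 + 360 + 360 + 360 + 360 = 5265.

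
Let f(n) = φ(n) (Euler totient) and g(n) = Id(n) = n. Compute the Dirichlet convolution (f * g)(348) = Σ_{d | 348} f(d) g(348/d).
(φ * Id)(348) = 2280

Divisors of 348: [1, 2, 3, 4, 6, 12, 29, 58, 87, 116, 174, 348]. For each d | 348:
  d = 1: φ(1) · Id(348/1) = 1 · 348 = 348
  d = 2: φ(2) · Id(348/2) = 1 · 174 = 174
  d = 3: φ(3) · Id(348/3) = 2 · 116 = 232
  d = 4: φ(4) · Id(348/4) = 2 · 87 = 174
  d = 6: φ(6) · Id(348/6) = 2 · 58 = 116
  d = 12: φ(12) · Id(348/12) = 4 · 29 = 116
  d = 29: φ(29) · Id(348/29) = 28 · 12 = 336
  d = 58: φ(58) · Id(348/58) = 28 · 6 = 168
  d = 87: φ(87) · Id(348/87) = 56 · 4 = 224
  d = 116: φ(116) · Id(348/116) = 56 · 3 = 168
  d = 174: φ(174) · Id(348/174) = 56 · 2 = 112
  d = 348: φ(348) · Id(348/348) = 112 · 1 = 112
Summing: (φ * Id)(348) = 348 + 174 + 232 + 174 + 116 + 116 + 336 + 168 + 224 + 168 + 112 + 112 = 2280.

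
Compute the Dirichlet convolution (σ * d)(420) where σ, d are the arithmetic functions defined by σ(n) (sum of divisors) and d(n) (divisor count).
(σ * d)(420) = 7680

Divisors of 420: [1, 2, 3, 4, 5, 6, 7, 10, 12, 14, 15, 20, 21, 28, 30, 35, 42, 60, 70, 84, 105, 140, 210, 420]. For each d | 420:
  d = 1: σ(1) · d(420/1) = 1 · 24 = 24
  d = 2: σ(2) · d(420/2) = 3 · 16 = 48
  d = 3: σ(3) · d(420/3) = 4 · 12 = 48
  d = 4: σ(4) · d(420/4) = 7 · 8 = 56
  d = 5: σ(5) · d(420/5) = 6 · 12 = 72
  d = 6: σ(6) · d(420/6) = 12 · 8 = 96
  d = 7: σ(7) · d(420/7) = 8 · 12 = 96
  d = 10: σ(10) · d(420/10) = 18 · 8 = 144
  d = 12: σ(12) · d(420/12) = 28 · 4 = 112
  d = 14: σ(14) · d(420/14) = 24 · 8 = 192
  d = 15: σ(15) · d(420/15) = 24 · 6 = 144
  d = 20: σ(20) · d(420/20) = 42 · 4 = 168
  d = 21: σ(21) · d(420/21) = 32 · 6 = 192
  d = 28: σ(28) · d(420/28) = 56 · 4 = 224
  d = 30: σ(30) · d(420/30) = 72 · 4 = 288
  d = 35: σ(35) · d(420/35) = 48 · 6 = 288
  d = 42: σ(42) · d(420/42) = 96 · 4 = 384
  d = 60: σ(60) · d(420/60) = 168 · 2 = 336
  d = 70: σ(70) · d(420/70) = 144 · 4 = 576
  d = 84: σ(84) · d(420/84) = 224 · 2 = 448
  d = 105: σ(105) · d(420/105) = 192 · 3 = 576
  d = 140: σ(140) · d(420/140) = 336 · 2 = 672
  d = 210: σ(210) · d(420/210) = 576 · 2 = 1152
  d = 420: σ(420) · d(420/420) = 1344 · 1 = 1344
Summing: (σ * d)(420) = 24 + 48 + 48 + 56 + 72 + 96 + 96 + 144 + 112 + 192 + 144 + 168 + 192 + 224 + 288 + 288 + 384 + 336 + 576 + 448 + 576 + 672 + 1152 + 1344 = 7680.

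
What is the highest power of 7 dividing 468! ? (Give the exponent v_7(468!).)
v_7(468!) = 76

Legendre's formula: v_p(n!) = Σ_{k ≥ 1} ⌊n / p^k⌋. For p = 7, n = 468, the terms are:
  ⌊468/7^1⌋ = ⌊468/7⌋ = 66
  ⌊468/7^2⌋ = ⌊468/49⌋ = 9
  ⌊468/7^3⌋ = ⌊468/343⌋ = 1
(the next term ⌊468/7^4⌋ = 0, terminating the sum). Summing: v_7(468!) = 66 + 9 + 1 = 76.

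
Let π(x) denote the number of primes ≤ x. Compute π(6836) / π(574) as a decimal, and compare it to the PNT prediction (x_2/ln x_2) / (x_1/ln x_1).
π(6836)/π(574) = 880/105 ≈ 8.3810;  PNT prediction ≈ 8.5681.

π(574) = 105 and π(6836) = 880, so π(6836)/π(574) ≈ 8.3810. The PNT-predicted ratio is (6836/ln(6836)) / (574/ln(574)) ≈ 8.5681. The two agree to within a few percent, as expected.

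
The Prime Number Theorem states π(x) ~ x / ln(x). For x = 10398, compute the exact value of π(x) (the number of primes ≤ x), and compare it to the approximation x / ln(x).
π(10398) = 1273;  x/ln(x) ≈ 1124.18;  relative error ≈ 11.69%.

Directly count primes up to 10398: π(10398) = 1273. The PNT approximation gives 10398/ln(10398) ≈ 10398/9.24937 ≈ 1124.18. Relative error (π(x) − x/ln(x)) / π(x) ≈ 11.69%; the approximation is known to undercount slightly (Li(x) is a better estimate).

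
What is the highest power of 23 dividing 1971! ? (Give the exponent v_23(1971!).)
v_23(1971!) = 88

Legendre's formula: v_p(n!) = Σ_{k ≥ 1} ⌊n / p^k⌋. For p = 23, n = 1971, the terms are:
  ⌊1971/23^1⌋ = ⌊1971/23⌋ = 85
  ⌊1971/23^2⌋ = ⌊1971/529⌋ = 3
(the next term ⌊1971/23^3⌋ = 0, terminating the sum). Summing: v_23(1971!) = 85 + 3 = 88.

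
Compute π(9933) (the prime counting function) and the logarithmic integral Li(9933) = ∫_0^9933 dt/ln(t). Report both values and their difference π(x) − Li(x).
π(9933) = 1225;  Li(9933) ≈ 1238.86;  π(x) − Li(x) ≈ -13.86.

Direct count of primes ≤ 9933 gives π(9933) = 1225. Numerical evaluation of the logarithmic integral gives Li(9933) ≈ 1238.86. The difference π(x) − Li(x) ≈ -13.86 is typically negative for small/moderate x (Li(x) overestimates), though Littlewood's theorem shows this sign changes infinitely often.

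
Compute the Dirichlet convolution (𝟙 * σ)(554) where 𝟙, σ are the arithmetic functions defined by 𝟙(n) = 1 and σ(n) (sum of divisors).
(𝟙 * σ)(554) = 1116

Divisors of 554: [1, 2, 277, 554]. For each d | 554:
  d = 1: 𝟙(1) · σ(554/1) = 1 · 834 = 834
  d = 2: 𝟙(2) · σ(554/2) = 1 · 278 = 278
  d = 277: 𝟙(277) · σ(554/277) = 1 · 3 = 3
  d = 554: 𝟙(554) · σ(554/554) = 1 · 1 = 1
Summing: (𝟙 * σ)(554) = 834 + 278 + 3 + 1 = 1116.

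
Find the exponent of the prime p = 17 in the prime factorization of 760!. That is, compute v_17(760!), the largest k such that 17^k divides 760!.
v_17(760!) = 46

Legendre's formula: v_p(n!) = Σ_{k ≥ 1} ⌊n / p^k⌋. For p = 17, n = 760, the terms are:
  ⌊760/17^1⌋ = ⌊760/17⌋ = 44
  ⌊760/17^2⌋ = ⌊760/289⌋ = 2
(the next term ⌊760/17^3⌋ = 0, terminating the sum). Summing: v_17(760!) = 44 + 2 = 46.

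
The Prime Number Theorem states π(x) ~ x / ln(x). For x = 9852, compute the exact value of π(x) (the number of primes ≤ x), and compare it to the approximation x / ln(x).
π(9852) = 1215;  x/ln(x) ≈ 1071.40;  relative error ≈ 11.82%.

Directly count primes up to 9852: π(9852) = 1215. The PNT approximation gives 9852/ln(9852) ≈ 9852/9.19543 ≈ 1071.40. Relative error (π(x) − x/ln(x)) / π(x) ≈ 11.82%; the approximation is known to undercount slightly (Li(x) is a better estimate).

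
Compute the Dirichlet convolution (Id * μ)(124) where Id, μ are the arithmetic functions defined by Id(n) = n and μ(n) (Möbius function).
(Id * μ)(124) = 60

Divisors of 124: [1, 2, 4, 31, 62, 124]. For each d | 124:
  d = 1: Id(1) · μ(124/1) = 1 · 0 = 0
  d = 2: Id(2) · μ(124/2) = 2 · 1 = 2
  d = 4: Id(4) · μ(124/4) = 4 · -1 = -4
  d = 31: Id(31) · μ(124/31) = 31 · 0 = 0
  d = 62: Id(62) · μ(124/62) = 62 · -1 = -62
  d = 124: Id(124) · μ(124/124) = 124 · 1 = 124
Summing: (Id * μ)(124) = 0 + 2 + -4 + 0 + -62 + 124 = 60.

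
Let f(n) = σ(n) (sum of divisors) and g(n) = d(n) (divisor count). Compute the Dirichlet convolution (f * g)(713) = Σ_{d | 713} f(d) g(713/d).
(σ * d)(713) = 884

Divisors of 713: [1, 23, 31, 713]. For each d | 713:
  d = 1: σ(1) · d(713/1) = 1 · 4 = 4
  d = 23: σ(23) · d(713/23) = 24 · 2 = 48
  d = 31: σ(31) · d(713/31) = 32 · 2 = 64
  d = 713: σ(713) · d(713/713) = 768 · 1 = 768
Summing: (σ * d)(713) = 4 + 48 + 64 + 768 = 884.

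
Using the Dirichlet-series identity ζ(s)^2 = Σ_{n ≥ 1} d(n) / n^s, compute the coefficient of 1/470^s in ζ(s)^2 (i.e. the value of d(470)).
d(470) = 8

ζ(s)^2 = (Σ 1/m^s)(Σ 1/k^s). The coefficient of 1/n^s in the product is the number of ordered pairs (m, k) with mk = n, which equals d(n). For n = 470, divisors are [1, 2, 5, 10, 47, 94, 235, 470], so d(470) = 8.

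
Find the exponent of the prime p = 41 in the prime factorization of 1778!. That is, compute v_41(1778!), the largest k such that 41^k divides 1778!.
v_41(1778!) = 44

Legendre's formula: v_p(n!) = Σ_{k ≥ 1} ⌊n / p^k⌋. For p = 41, n = 1778, the terms are:
  ⌊1778/41^1⌋ = ⌊1778/41⌋ = 43
  ⌊1778/41^2⌋ = ⌊1778/1681⌋ = 1
(the next term ⌊1778/41^3⌋ = 0, terminating the sum). Summing: v_41(1778!) = 43 + 1 = 44.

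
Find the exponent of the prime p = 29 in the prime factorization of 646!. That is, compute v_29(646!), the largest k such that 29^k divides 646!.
v_29(646!) = 22

Legendre's formula: v_p(n!) = Σ_{k ≥ 1} ⌊n / p^k⌋. For p = 29, n = 646, the terms are:
  ⌊646/29^1⌋ = ⌊646/29⌋ = 22
(the next term ⌊646/29^2⌋ = 0, terminating the sum). Summing: v_29(646!) = 22 = 22.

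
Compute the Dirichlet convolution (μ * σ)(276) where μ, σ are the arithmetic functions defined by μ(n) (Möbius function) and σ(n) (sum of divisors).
(μ * σ)(276) = 276

Divisors of 276: [1, 2, 3, 4, 6, 12, 23, 46, 69, 92, 138, 276]. For each d | 276:
  d = 1: μ(1) · σ(276/1) = 1 · 672 = 672
  d = 2: μ(2) · σ(276/2) = -1 · 288 = -288
  d = 3: μ(3) · σ(276/3) = -1 · 168 = -168
  d = 4: μ(4) · σ(276/4) = 0 · 96 = 0
  d = 6: μ(6) · σ(276/6) = 1 · 72 = 72
  d = 12: μ(12) · σ(276/12) = 0 · 24 = 0
  d = 23: μ(23) · σ(276/23) = -1 · 28 = -28
  d = 46: μ(46) · σ(276/46) = 1 · 12 = 12
  d = 69: μ(69) · σ(276/69) = 1 · 7 = 7
  d = 92: μ(92) · σ(276/92) = 0 · 4 = 0
  d = 138: μ(138) · σ(276/138) = -1 · 3 = -3
  d = 276: μ(276) · σ(276/276) = 0 · 1 = 0
Summing: (μ * σ)(276) = 672 + -288 + -168 + 0 + 72 + 0 + -28 + 12 + 7 + 0 + -3 + 0 = 276.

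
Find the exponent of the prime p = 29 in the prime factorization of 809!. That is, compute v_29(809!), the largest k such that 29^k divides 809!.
v_29(809!) = 27

Legendre's formula: v_p(n!) = Σ_{k ≥ 1} ⌊n / p^k⌋. For p = 29, n = 809, the terms are:
  ⌊809/29^1⌋ = ⌊809/29⌋ = 27
(the next term ⌊809/29^2⌋ = 0, terminating the sum). Summing: v_29(809!) = 27 = 27.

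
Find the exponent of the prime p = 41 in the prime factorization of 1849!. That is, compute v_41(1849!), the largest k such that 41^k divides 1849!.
v_41(1849!) = 46

Legendre's formula: v_p(n!) = Σ_{k ≥ 1} ⌊n / p^k⌋. For p = 41, n = 1849, the terms are:
  ⌊1849/41^1⌋ = ⌊1849/41⌋ = 45
  ⌊1849/41^2⌋ = ⌊1849/1681⌋ = 1
(the next term ⌊1849/41^3⌋ = 0, terminating the sum). Summing: v_41(1849!) = 45 + 1 = 46.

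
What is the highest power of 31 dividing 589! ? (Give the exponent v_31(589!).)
v_31(589!) = 19

Legendre's formula: v_p(n!) = Σ_{k ≥ 1} ⌊n / p^k⌋. For p = 31, n = 589, the terms are:
  ⌊589/31^1⌋ = ⌊589/31⌋ = 19
(the next term ⌊589/31^2⌋ = 0, terminating the sum). Summing: v_31(589!) = 19 = 19.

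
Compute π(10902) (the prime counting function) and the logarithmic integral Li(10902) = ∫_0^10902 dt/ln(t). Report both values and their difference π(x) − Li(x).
π(10902) = 1325;  Li(10902) ≈ 1343.61;  π(x) − Li(x) ≈ -18.61.

Direct count of primes ≤ 10902 gives π(10902) = 1325. Numerical evaluation of the logarithmic integral gives Li(10902) ≈ 1343.61. The difference π(x) − Li(x) ≈ -18.61 is typically negative for small/moderate x (Li(x) overestimates), though Littlewood's theorem shows this sign changes infinitely often.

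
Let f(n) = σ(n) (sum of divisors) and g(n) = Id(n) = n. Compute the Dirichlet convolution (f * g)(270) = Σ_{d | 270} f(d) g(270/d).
(σ * Id)(270) = 7810

Divisors of 270: [1, 2, 3, 5, 6, 9, 10, 15, 18, 27, 30, 45, 54, 90, 135, 270]. For each d | 270:
  d = 1: σ(1) · Id(270/1) = 1 · 270 = 270
  d = 2: σ(2) · Id(270/2) = 3 · 135 = 405
  d = 3: σ(3) · Id(270/3) = 4 · 90 = 360
  d = 5: σ(5) · Id(270/5) = 6 · 54 = 324
  d = 6: σ(6) · Id(270/6) = 12 · 45 = 540
  d = 9: σ(9) · Id(270/9) = 13 · 30 = 390
  d = 10: σ(10) · Id(270/10) = 18 · 27 = 486
  d = 15: σ(15) · Id(270/15) = 24 · 18 = 432
  d = 18: σ(18) · Id(270/18) = 39 · 15 = 585
  d = 27: σ(27) · Id(270/27) = 40 · 10 = 400
  d = 30: σ(30) · Id(270/30) = 72 · 9 = 648
  d = 45: σ(45) · Id(270/45) = 78 · 6 = 468
  d = 54: σ(54) · Id(270/54) = 120 · 5 = 600
  d = 90: σ(90) · Id(270/90) = 234 · 3 = 702
  d = 135: σ(135) · Id(270/135) = 240 · 2 = 480
  d = 270: σ(270) · Id(270/270) = 720 · 1 = 720
Summing: (σ * Id)(270) = 270 + 405 + 360 + 324 + 540 + 390 + 486 + 432 + 585 + 400 + 648 + 468 + 600 + 702 + 480 + 720 = 7810.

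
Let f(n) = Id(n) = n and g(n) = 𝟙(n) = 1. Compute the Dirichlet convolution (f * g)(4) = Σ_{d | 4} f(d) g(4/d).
(Id * 𝟙)(4) = 7

Divisors of 4: [1, 2, 4]. For each d | 4:
  d = 1: Id(1) · 𝟙(4/1) = 1 · 1 = 1
  d = 2: Id(2) · 𝟙(4/2) = 2 · 1 = 2
  d = 4: Id(4) · 𝟙(4/4) = 4 · 1 = 4
Summing: (Id * 𝟙)(4) = 1 + 2 + 4 = 7.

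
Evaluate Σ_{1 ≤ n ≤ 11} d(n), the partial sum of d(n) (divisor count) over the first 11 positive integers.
Σ_{n ≤ 11} d(n) = 29

Compute d(n) for each 1 ≤ n ≤ 11: d(1) = 1, d(2) = 2, d(3) = 2, d(4) = 3, d(5) = 2, d(6) = 4, d(7) = 2, d(8) = 4, d(9) = 3, d(10) = 4, d(11) = 2. Summing all 11 values: 29. (Dirichlet's divisor formula: Σ_{n ≤ x} d(n) = x ln(x) + (2γ − 1) x + O(√x). For x = 11, the asymptotic estimate is ≈ 28.08.)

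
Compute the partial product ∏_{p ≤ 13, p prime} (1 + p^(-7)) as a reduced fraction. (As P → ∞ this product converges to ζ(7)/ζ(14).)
∏ = 131129952026000311359081292/130052142598591679794453125

The primes p ≤ 13 are [2, 3, 5, 7, 11, 13]. For each, (1 + 1/p^7) = (p^7 + 1)/p^7. Multiplying these fractions over p ∈ [2, 3, 5, 7, 11, 13] gives 131129952026000311359081292/130052142598591679794453125. (In the limit P → ∞ this tends to ζ(7)/ζ(14).)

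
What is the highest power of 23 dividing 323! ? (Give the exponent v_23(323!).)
v_23(323!) = 14

Legendre's formula: v_p(n!) = Σ_{k ≥ 1} ⌊n / p^k⌋. For p = 23, n = 323, the terms are:
  ⌊323/23^1⌋ = ⌊323/23⌋ = 14
(the next term ⌊323/23^2⌋ = 0, terminating the sum). Summing: v_23(323!) = 14 = 14.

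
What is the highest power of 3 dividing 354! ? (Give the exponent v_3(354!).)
v_3(354!) = 175

Legendre's formula: v_p(n!) = Σ_{k ≥ 1} ⌊n / p^k⌋. For p = 3, n = 354, the terms are:
  ⌊354/3^1⌋ = ⌊354/3⌋ = 118
  ⌊354/3^2⌋ = ⌊354/9⌋ = 39
  ⌊354/3^3⌋ = ⌊354/27⌋ = 13
  ⌊354/3^4⌋ = ⌊354/81⌋ = 4
  ⌊354/3^5⌋ = ⌊354/243⌋ = 1
(the next term ⌊354/3^6⌋ = 0, terminating the sum). Summing: v_3(354!) = 118 + 39 + 13 + 4 + 1 = 175.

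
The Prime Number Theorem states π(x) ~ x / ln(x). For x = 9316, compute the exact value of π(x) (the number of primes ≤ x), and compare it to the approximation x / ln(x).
π(9316) = 1152;  x/ln(x) ≈ 1019.31;  relative error ≈ 11.52%.

Directly count primes up to 9316: π(9316) = 1152. The PNT approximation gives 9316/ln(9316) ≈ 9316/9.13949 ≈ 1019.31. Relative error (π(x) − x/ln(x)) / π(x) ≈ 11.52%; the approximation is known to undercount slightly (Li(x) is a better estimate).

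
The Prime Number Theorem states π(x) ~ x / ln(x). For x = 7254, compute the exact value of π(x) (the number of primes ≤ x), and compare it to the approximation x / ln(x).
π(7254) = 928;  x/ln(x) ≈ 816.04;  relative error ≈ 12.07%.

Directly count primes up to 7254: π(7254) = 928. The PNT approximation gives 7254/ln(7254) ≈ 7254/8.88931 ≈ 816.04. Relative error (π(x) − x/ln(x)) / π(x) ≈ 12.07%; the approximation is known to undercount slightly (Li(x) is a better estimate).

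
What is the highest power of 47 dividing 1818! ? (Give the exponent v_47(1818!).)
v_47(1818!) = 38

Legendre's formula: v_p(n!) = Σ_{k ≥ 1} ⌊n / p^k⌋. For p = 47, n = 1818, the terms are:
  ⌊1818/47^1⌋ = ⌊1818/47⌋ = 38
(the next term ⌊1818/47^2⌋ = 0, terminating the sum). Summing: v_47(1818!) = 38 = 38.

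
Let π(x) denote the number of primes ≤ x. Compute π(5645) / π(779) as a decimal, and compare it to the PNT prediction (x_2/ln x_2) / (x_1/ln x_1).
π(5645)/π(779) = 741/137 ≈ 5.4088;  PNT prediction ≈ 5.5851.

π(779) = 137 and π(5645) = 741, so π(5645)/π(779) ≈ 5.4088. The PNT-predicted ratio is (5645/ln(5645)) / (779/ln(779)) ≈ 5.5851. The two agree to within a few percent, as expected.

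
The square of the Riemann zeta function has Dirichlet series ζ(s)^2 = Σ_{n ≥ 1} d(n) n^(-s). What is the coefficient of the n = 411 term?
d(411) = 4

ζ(s)^2 = (Σ 1/m^s)(Σ 1/k^s). The coefficient of 1/n^s in the product is the number of ordered pairs (m, k) with mk = n, which equals d(n). For n = 411, divisors are [1, 3, 137, 411], so d(411) = 4.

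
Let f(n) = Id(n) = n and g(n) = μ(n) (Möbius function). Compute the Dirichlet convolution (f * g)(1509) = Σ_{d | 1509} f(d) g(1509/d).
(Id * μ)(1509) = 1004

Divisors of 1509: [1, 3, 503, 1509]. For each d | 1509:
  d = 1: Id(1) · μ(1509/1) = 1 · 1 = 1
  d = 3: Id(3) · μ(1509/3) = 3 · -1 = -3
  d = 503: Id(503) · μ(1509/503) = 503 · -1 = -503
  d = 1509: Id(1509) · μ(1509/1509) = 1509 · 1 = 1509
Summing: (Id * μ)(1509) = 1 + -3 + -503 + 1509 = 1004.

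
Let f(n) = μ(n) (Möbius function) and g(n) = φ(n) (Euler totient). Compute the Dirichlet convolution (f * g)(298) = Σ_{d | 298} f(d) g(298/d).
(μ * φ)(298) = 0

Divisors of 298: [1, 2, 149, 298]. For each d | 298:
  d = 1: μ(1) · φ(298/1) = 1 · 148 = 148
  d = 2: μ(2) · φ(298/2) = -1 · 148 = -148
  d = 149: μ(149) · φ(298/149) = -1 · 1 = -1
  d = 298: μ(298) · φ(298/298) = 1 · 1 = 1
Summing: (μ * φ)(298) = 148 + -148 + -1 + 1 = 0.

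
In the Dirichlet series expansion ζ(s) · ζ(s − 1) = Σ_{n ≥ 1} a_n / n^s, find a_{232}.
σ(232) = 450

In the product (Σ m^0/m^s)(Σ k / k^s) = Σ (Σ_{d | n} d) / n^s, the coefficient of 1/n^s is σ(n) = Σ_{d | n} d. For n = 232, divisors are [1, 2, 4, 8, 29, 58, 116, 232]; summing: σ(232) = 450.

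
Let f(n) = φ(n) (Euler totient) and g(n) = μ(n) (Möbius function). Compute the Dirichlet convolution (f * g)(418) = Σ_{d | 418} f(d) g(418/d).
(φ * μ)(418) = 0

Divisors of 418: [1, 2, 11, 19, 22, 38, 209, 418]. For each d | 418:
  d = 1: φ(1) · μ(418/1) = 1 · -1 = -1
  d = 2: φ(2) · μ(418/2) = 1 · 1 = 1
  d = 11: φ(11) · μ(418/11) = 10 · 1 = 10
  d = 19: φ(19) · μ(418/19) = 18 · 1 = 18
  d = 22: φ(22) · μ(418/22) = 10 · -1 = -10
  d = 38: φ(38) · μ(418/38) = 18 · -1 = -18
  d = 209: φ(209) · μ(418/209) = 180 · -1 = -180
  d = 418: φ(418) · μ(418/418) = 180 · 1 = 180
Summing: (φ * μ)(418) = -1 + 1 + 10 + 18 + -10 + -18 + -180 + 180 = 0.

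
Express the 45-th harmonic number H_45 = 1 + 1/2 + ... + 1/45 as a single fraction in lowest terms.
H_45 = 5914085889685464427/1345655451257488800

Direct summation: H_45 = 1 + 1/2 + ... + 1/45. The least common denominator is lcm(1, ..., 45) = 9419588158802421600; over this denominator the numerator is 9419588158802421600 + 4709794079401210800 + 3139862719600807200 + 2354897039700605400 + 1883917631760484320 + 1569931359800403600 + 1345655451257488800 + 1177448519850302700 + 1046620906533602400 + 941958815880242160 + 856326196254765600 + 784965679900201800 + 724583704523263200 + 672827725628744400 + 627972543920161440 + 588724259925151350 + 554093421106024800 + 523310453266801200 + 495767797831706400 + 470979407940121080 + 448551817085829600 + 428163098127382800 + 409547311252279200 + 392482839950100900 + 376783526352096864 + 362291852261631600 + 348873635511200800 + 336413862814372200 + 324813384786290400 + 313986271960080720 + 303857682542013600 + 294362129962575675 + 285442065418255200 + 277046710553012400 + 269131090251497760 + 261655226633400600 + 254583463751416800 + 247883898915853200 + 241527901507754400 + 235489703970060540 + 229746052653717600 + 224275908542914800 + 219060189739591200 + 214081549063691400 + 209324181306720480 = 41398601227798250989, so H_45 = 41398601227798250989/9419588158802421600; reducing by gcd(41398601227798250989, 9419588158802421600) = 7 gives 5914085889685464427/1345655451257488800 ≈ 4.39495. (The PNT-adjacent estimate ln(45) + γ ≈ 4.38388 matches within O(1/n).)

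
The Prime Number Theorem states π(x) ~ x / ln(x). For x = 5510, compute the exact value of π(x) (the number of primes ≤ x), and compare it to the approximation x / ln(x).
π(5510) = 728;  x/ln(x) ≈ 639.63;  relative error ≈ 12.14%.

Directly count primes up to 5510: π(5510) = 728. The PNT approximation gives 5510/ln(5510) ≈ 5510/8.61432 ≈ 639.63. Relative error (π(x) − x/ln(x)) / π(x) ≈ 12.14%; the approximation is known to undercount slightly (Li(x) is a better estimate).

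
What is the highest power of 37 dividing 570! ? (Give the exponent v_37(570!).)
v_37(570!) = 15

Legendre's formula: v_p(n!) = Σ_{k ≥ 1} ⌊n / p^k⌋. For p = 37, n = 570, the terms are:
  ⌊570/37^1⌋ = ⌊570/37⌋ = 15
(the next term ⌊570/37^2⌋ = 0, terminating the sum). Summing: v_37(570!) = 15 = 15.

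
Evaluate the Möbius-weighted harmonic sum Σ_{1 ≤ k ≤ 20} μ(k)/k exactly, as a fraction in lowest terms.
Σ μ(k)/k = -81988/1616615

Values of μ(k) for 1 ≤ k ≤ 20: μ(1) = 1, μ(2) = -1, μ(3) = -1, μ(5) = -1, μ(6) = 1, μ(7) = -1, μ(10) = 1, μ(11) = -1, μ(13) = -1, μ(14) = 1, μ(15) = 1, μ(17) = -1, μ(19) = -1, with μ = 0 on non-squarefree integers. Summing μ(k)/k for k where μ(k) ≠ 0 gives -81988/1616615 ≈ -0.0507. (PNT ⟺ this sum → 0 as n → ∞.)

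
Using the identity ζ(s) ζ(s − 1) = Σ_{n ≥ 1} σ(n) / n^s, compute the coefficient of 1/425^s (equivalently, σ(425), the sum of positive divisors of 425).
σ(425) = 558

In the product (Σ m^0/m^s)(Σ k / k^s) = Σ (Σ_{d | n} d) / n^s, the coefficient of 1/n^s is σ(n) = Σ_{d | n} d. For n = 425, divisors are [1, 5, 17, 25, 85, 425]; summing: σ(425) = 558.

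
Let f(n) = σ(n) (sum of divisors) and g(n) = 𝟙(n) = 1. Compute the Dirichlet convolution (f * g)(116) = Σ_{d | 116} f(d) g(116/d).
(σ * 𝟙)(116) = 341

Divisors of 116: [1, 2, 4, 29, 58, 116]. For each d | 116:
  d = 1: σ(1) · 𝟙(116/1) = 1 · 1 = 1
  d = 2: σ(2) · 𝟙(116/2) = 3 · 1 = 3
  d = 4: σ(4) · 𝟙(116/4) = 7 · 1 = 7
  d = 29: σ(29) · 𝟙(116/29) = 30 · 1 = 30
  d = 58: σ(58) · 𝟙(116/58) = 90 · 1 = 90
  d = 116: σ(116) · 𝟙(116/116) = 210 · 1 = 210
Summing: (σ * 𝟙)(116) = 1 + 3 + 7 + 30 + 90 + 210 = 341.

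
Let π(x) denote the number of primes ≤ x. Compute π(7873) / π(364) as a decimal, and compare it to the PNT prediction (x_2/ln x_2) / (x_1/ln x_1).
π(7873)/π(364) = 994/72 ≈ 13.8056;  PNT prediction ≈ 14.2178.

π(364) = 72 and π(7873) = 994, so π(7873)/π(364) ≈ 13.8056. The PNT-predicted ratio is (7873/ln(7873)) / (364/ln(364)) ≈ 14.2178. The two agree to within a few percent, as expected.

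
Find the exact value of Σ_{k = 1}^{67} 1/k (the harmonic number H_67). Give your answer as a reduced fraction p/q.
H_67 = 14050874595745034300902316411/2933773379069966367528193600

Direct summation: H_67 = 1 + 1/2 + ... + 1/67. The least common denominator is lcm(1, ..., 67) = 79211881234889091923261227200; over this denominator the numerator is 79211881234889091923261227200 + 39605940617444545961630613600 + 26403960411629697307753742400 + 19802970308722272980815306800 + 15842376246977818384652245440 + 13201980205814848653876871200 + 11315983033555584560465889600 + 9901485154361136490407653400 + 8801320137209899102584580800 + 7921188123488909192326122720 + 7201080112262644720296475200 + 6600990102907424326938435600 + 6093221633453007071020094400 + 5657991516777792280232944800 + 5280792082325939461550748480 + 4950742577180568245203826700 + 4659522425581711289603601600 + 4400660068604949551292290400 + 4169046380783636417013748800 + 3960594061744454596163061360 + 3771994344518528186821963200 + 3600540056131322360148237600 + 3443994836299525735793966400 + 3300495051453712163469217800 + 3168475249395563676930449088 + 3046610816726503535510047200 + 2933773379069966367528193600 + 2828995758388896140116472400 + 2731444180513416962871076800 + 2640396041162969730775374240 + 2555221975319002965266491200 + 2475371288590284122601913350 + 2400360037420881573432158400 + 2329761212790855644801800800 + 2263196606711116912093177920 + 2200330034302474775646145200 + 2140861654997002484412465600 + 2084523190391818208506874400 + 2031073877817669023673364800 + 1980297030872227298081530680 + 1931997103289977851786859200 + 1885997172259264093410981600 + 1842136772904397486587470400 + 1800270028065661180074118800 + 1760264027441979820516916160 + 1721997418149762867896983200 + 1685359175210406211133217600 + 1650247525726856081734608900 + 1616569004793654937209412800 + 1584237624697781838465224544 + 1553174141860570429867867200 + 1523305408363251767755023600 + 1494563796884699847608702400 + 1466886689534983183764096800 + 1440216022452528944059295040 + 1414497879194448070058236200 + 1389682126927878805671249600 + 1365722090256708481435538400 + 1342574258218459185140020800 + 1320198020581484865387687120 + 1298555430080149047922315200 + 1277610987659501482633245600 + 1257331448172842728940654400 + 1237685644295142061300956675 + 1218644326690601414204018880 + 1200180018710440786716079200 + 1182266884102822267511361600 = 379373614085115926124362543097, so H_67 = 379373614085115926124362543097/79211881234889091923261227200; reducing by gcd(379373614085115926124362543097, 79211881234889091923261227200) = 27 gives 14050874595745034300902316411/2933773379069966367528193600 ≈ 4.78935. (The PNT-adjacent estimate ln(67) + γ ≈ 4.78191 matches within O(1/n).)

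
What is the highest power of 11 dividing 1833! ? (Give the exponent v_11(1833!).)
v_11(1833!) = 182

Legendre's formula: v_p(n!) = Σ_{k ≥ 1} ⌊n / p^k⌋. For p = 11, n = 1833, the terms are:
  ⌊1833/11^1⌋ = ⌊1833/11⌋ = 166
  ⌊1833/11^2⌋ = ⌊1833/121⌋ = 15
  ⌊1833/11^3⌋ = ⌊1833/1331⌋ = 1
(the next term ⌊1833/11^4⌋ = 0, terminating the sum). Summing: v_11(1833!) = 166 + 15 + 1 = 182.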